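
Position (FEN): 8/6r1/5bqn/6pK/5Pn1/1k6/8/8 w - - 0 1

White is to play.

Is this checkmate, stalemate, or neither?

White to move; white king on h5.
In check: yes, from the black queen on g6.
King squares — g4: attacked by Nh6; h4: attacked by Pg5; g5: attacked by Bf6; g6: attacked by Rg7; h6: attacked by Ng4.
Legal moves for White: none.
In check with no legal moves → checkmate.

checkmate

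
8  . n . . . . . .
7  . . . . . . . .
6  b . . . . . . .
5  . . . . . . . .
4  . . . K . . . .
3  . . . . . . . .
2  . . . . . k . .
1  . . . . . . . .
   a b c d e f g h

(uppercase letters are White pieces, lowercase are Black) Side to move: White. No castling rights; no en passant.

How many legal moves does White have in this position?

5

White to move; king on d4.
In check: no.
Legal moves: Ke5, Kd5, Kc5, Ke4, Kc3.
Count: 5.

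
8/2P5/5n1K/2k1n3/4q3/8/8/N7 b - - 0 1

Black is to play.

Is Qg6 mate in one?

yes

After Qg6: white king on h6; in check: yes, from the black queen on g6.
King squares — g5: attacked by Qg6; h5: attacked by Nf6; g6: attacked by Ne5; g7: attacked by Qg6; h7: attacked by Nf6.
White has no legal moves → checkmate.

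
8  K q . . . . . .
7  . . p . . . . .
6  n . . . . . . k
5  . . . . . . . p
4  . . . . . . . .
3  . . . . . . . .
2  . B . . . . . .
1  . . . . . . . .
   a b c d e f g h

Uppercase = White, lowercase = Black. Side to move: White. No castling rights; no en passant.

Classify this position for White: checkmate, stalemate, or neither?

checkmate

White to move; white king on a8.
In check: yes, from the black queen on b8.
King squares — a7: attacked by Qb8; b7: attacked by Qb8; b8: attacked by Na6.
Legal moves for White: none.
In check with no legal moves → checkmate.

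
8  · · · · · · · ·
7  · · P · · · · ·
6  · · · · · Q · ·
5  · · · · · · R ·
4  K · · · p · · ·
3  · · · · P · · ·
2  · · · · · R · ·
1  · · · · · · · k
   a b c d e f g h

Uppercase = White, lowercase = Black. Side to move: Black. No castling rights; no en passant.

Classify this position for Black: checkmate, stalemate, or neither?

Black to move; black king on h1.
In check: no.
King squares — g1: attacked by Rg5; g2: attacked by Rf2; h2: attacked by Rf2.
Legal moves for Black: none.
Not in check and no legal moves → stalemate.

stalemate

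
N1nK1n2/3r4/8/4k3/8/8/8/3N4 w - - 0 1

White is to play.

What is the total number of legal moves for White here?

White to move; king on d8.
In check: yes, from the black rook on d7.
Legal moves: Ke8, Kxc8.
Count: 2.

2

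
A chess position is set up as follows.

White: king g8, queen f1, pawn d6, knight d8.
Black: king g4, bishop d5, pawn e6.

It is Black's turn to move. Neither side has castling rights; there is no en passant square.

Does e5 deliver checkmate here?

no

After e5: white king on g8; in check: yes, from the black bishop on d5.
White has 7 legal replies: Kh8, Kf8, Kh7, Kg7, Nf7, Ne6, Qf7.
In check but a legal move exists → not checkmate.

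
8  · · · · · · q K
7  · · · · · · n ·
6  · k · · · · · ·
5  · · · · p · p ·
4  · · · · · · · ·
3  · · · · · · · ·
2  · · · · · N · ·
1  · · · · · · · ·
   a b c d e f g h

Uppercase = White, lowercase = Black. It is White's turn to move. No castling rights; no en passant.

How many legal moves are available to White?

1

White to move; king on h8.
In check: yes, from the black queen on g8.
Legal moves: Kxg8.
Count: 1.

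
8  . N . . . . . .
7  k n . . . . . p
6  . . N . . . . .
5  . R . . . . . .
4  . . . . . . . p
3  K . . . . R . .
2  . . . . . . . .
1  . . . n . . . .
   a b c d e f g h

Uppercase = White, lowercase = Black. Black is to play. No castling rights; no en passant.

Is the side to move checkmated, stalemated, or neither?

neither

Black to move; black king on a7.
In check: yes, from the white knight on c6.
Legal moves for Black: Ka8.
Black is in check but has 1 legal move → neither.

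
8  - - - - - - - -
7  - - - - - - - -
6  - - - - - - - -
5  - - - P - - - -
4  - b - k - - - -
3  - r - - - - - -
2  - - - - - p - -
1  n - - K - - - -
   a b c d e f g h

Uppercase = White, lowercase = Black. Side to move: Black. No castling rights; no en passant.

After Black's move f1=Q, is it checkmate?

After f1=Q: white king on d1; in check: yes, from the black queen on f1.
King squares — c1: attacked by Qf1; e1: attacked by Qf1; c2: attacked by Na1; d2: attacked by Bb4; e2: attacked by Qf1.
White has no legal moves → checkmate.

yes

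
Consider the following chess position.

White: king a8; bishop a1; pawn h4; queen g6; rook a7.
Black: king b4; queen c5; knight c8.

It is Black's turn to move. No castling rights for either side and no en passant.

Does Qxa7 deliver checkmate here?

yes

After Qxa7: white king on a8; in check: yes, from the black queen on a7.
King squares — a7: attacked by Nc8; b7: attacked by Qa7; b8: attacked by Qa7.
White has no legal moves → checkmate.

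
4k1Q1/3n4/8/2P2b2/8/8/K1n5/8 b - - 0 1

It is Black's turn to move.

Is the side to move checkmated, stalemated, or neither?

neither

Black to move; black king on e8.
In check: yes, from the white queen on g8.
King squares — d7: own knight; e7: available; f7: attacked by Qg8; d8: attacked by Qg8; f8: attacked by Qg8.
Legal moves for Black: Ke7, Nf8.
Black is in check but has 2 legal moves → neither.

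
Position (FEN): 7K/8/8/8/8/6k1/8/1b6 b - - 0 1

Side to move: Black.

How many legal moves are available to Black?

Black to move; king on g3.
In check: no.
Legal moves: Kh4, Kg4, Kf4, Kh3, Kf3, Kh2, Kg2, Kf2, Bh7, Bg6, Bf5, Be4, Bd3, Bc2, Ba2.
Count: 15.

15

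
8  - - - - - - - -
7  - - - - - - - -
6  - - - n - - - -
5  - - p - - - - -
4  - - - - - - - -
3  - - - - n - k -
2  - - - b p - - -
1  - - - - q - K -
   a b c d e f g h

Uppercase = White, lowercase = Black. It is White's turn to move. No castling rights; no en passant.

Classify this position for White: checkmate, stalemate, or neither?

White to move; white king on g1.
In check: yes, from the black queen on e1.
King squares — f1: attacked by Qe1; h1: attacked by Qe1; f2: attacked by Qe1; g2: attacked by Ne3; h2: attacked by Kg3.
Legal moves for White: none.
In check with no legal moves → checkmate.

checkmate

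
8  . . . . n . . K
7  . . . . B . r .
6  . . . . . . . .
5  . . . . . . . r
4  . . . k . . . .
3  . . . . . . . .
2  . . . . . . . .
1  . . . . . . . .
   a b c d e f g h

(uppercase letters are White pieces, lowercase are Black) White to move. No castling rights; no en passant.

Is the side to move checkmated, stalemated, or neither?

White to move; white king on h8.
In check: yes, from the black rook on h5.
King squares — g7: attacked by Ne8; h7: attacked by Rh5; g8: attacked by Rg7.
Legal moves for White: none.
In check with no legal moves → checkmate.

checkmate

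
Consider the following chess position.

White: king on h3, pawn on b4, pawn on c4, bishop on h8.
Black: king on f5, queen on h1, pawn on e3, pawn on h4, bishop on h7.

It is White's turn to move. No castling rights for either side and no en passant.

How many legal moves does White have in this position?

0

White to move; king on h3.
In check: yes, from the black queen on h1.
Legal moves: none.
Count: 0.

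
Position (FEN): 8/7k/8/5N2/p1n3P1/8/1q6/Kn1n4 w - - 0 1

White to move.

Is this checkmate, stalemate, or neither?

White to move; white king on a1.
In check: yes, from the black queen on b2.
King squares — b1: attacked by Qb2; a2: attacked by Qb2; b2: attacked by Nd1.
Legal moves for White: none.
In check with no legal moves → checkmate.

checkmate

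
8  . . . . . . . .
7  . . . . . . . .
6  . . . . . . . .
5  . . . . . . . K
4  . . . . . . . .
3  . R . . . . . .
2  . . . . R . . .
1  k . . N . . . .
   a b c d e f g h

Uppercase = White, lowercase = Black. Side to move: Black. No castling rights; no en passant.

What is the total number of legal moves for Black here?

Black to move; king on a1.
In check: no.
Legal moves: none.
Count: 0.

0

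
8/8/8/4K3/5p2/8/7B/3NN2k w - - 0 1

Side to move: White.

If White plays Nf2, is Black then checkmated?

no

After Nf2: black king on h1; in check: yes, from the white knight on f2.
Black has 1 legal reply: Kxh2.
In check but a legal move exists → not checkmate.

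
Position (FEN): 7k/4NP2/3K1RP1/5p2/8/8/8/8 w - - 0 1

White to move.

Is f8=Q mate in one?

After f8=Q: black king on h8; in check: yes, from the white queen on f8.
King squares — g7: attacked by Qf8; h7: attacked by Pg6; g8: attacked by Ne7.
Black has no legal moves → checkmate.

yes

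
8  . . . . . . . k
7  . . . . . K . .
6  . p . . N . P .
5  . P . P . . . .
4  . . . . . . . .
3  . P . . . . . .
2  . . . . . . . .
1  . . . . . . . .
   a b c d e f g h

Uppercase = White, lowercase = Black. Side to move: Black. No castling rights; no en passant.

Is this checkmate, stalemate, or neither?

stalemate

Black to move; black king on h8.
In check: no.
King squares — g7: attacked by Ne6; h7: attacked by Pg6; g8: attacked by Kf7.
Legal moves for Black: none.
Not in check and no legal moves → stalemate.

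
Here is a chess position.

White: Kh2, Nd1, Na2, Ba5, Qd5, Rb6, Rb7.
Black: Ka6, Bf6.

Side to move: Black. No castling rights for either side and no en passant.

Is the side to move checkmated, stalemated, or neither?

checkmate

Black to move; black king on a6.
In check: yes, from the white rook on b6.
King squares — a5: attacked by Qd5; b5: attacked by Qd5; b6: attacked by Ba5; a7: attacked by Rb7; b7: attacked by Qd5.
Legal moves for Black: none.
In check with no legal moves → checkmate.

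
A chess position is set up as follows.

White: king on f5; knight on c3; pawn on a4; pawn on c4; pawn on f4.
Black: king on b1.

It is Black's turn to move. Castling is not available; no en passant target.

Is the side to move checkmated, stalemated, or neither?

Black to move; black king on b1.
In check: yes, from the white knight on c3.
Legal moves for Black: Kc2, Kb2, Kc1, Ka1.
Black is in check but has 4 legal moves → neither.

neither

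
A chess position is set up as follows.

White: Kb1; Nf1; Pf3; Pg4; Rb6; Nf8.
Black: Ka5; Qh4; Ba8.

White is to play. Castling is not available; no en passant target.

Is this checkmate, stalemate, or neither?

White to move; white king on b1.
In check: no.
Legal moves for White include: Nh7, Nd7, Ng6, Ne6, Rb8, Rb7, Rh6, Rg6, Rf6, Re6, Rd6, Rc6, Ra6+, Rb5+, Rb4, Rb3, Rb2, Ng3, ... (list truncated; more exist).
White has legal moves and is not in check → neither.

neither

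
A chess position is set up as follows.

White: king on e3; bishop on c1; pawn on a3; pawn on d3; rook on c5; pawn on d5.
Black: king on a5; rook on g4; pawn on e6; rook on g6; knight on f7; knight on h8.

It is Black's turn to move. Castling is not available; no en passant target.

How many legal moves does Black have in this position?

3

Black to move; king on a5.
In check: yes, from the white rook on c5.
Legal moves: Kb6, Ka6, Ka4.
Count: 3.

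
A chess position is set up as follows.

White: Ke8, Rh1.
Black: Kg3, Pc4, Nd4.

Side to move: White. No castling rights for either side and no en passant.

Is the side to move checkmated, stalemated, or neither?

White to move; white king on e8.
In check: no.
Legal moves for White include: Kf8, Kd8, Kf7, Ke7, Kd7, Rh8, Rh7, Rh6, Rh5, Rh4, Rh3+, Rh2, Rg1+, Rf1, Re1, Rd1, Rc1, Rb1, ... (list truncated; more exist).
White has legal moves and is not in check → neither.

neither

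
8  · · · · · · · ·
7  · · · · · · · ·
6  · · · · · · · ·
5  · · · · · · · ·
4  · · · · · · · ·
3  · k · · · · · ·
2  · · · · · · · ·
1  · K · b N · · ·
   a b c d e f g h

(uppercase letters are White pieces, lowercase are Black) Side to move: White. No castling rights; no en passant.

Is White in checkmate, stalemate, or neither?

White to move; white king on b1.
In check: no.
Legal moves for White: Nf3, Nd3, Ng2, Nc2, Kc1, Ka1.
White has 6 legal moves and is not in check → neither.

neither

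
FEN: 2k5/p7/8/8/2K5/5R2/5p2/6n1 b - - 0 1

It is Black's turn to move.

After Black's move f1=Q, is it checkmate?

no

After f1=Q: white king on c4; in check: yes, from the black queen on f1.
White has 8 legal replies: Kd5, Kc5, Kd4, Kb4, Kc3, Kb3, Rd3, Rxf1.
In check but a legal move exists → not checkmate.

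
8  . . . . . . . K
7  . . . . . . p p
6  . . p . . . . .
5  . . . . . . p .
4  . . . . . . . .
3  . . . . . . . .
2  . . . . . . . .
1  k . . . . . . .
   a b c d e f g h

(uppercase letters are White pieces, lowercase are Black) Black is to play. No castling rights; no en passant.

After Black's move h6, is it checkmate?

no

After h6: white king on h8; in check: no.
White is not in check, so this cannot be checkmate.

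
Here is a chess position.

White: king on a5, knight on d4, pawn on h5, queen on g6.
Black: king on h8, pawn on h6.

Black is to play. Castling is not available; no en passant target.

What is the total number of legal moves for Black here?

Black to move; king on h8.
In check: no.
Legal moves: none.
Count: 0.

0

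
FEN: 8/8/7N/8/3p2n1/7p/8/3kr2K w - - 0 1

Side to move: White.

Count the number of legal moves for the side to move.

White to move; king on h1.
In check: yes, from the black rook on e1.
Legal moves: none.
Count: 0.

0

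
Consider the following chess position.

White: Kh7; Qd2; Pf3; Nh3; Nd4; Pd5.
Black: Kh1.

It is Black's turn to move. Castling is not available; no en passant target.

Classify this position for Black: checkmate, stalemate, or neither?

Black to move; black king on h1.
In check: no.
King squares — g1: attacked by Nh3; g2: attacked by Qd2; h2: attacked by Qd2.
Legal moves for Black: none.
Not in check and no legal moves → stalemate.

stalemate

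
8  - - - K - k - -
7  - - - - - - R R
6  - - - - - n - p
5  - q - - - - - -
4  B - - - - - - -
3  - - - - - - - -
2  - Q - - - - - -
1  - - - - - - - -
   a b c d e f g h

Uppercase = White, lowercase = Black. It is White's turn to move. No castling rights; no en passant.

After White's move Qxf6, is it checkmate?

yes

After Qxf6: black king on f8; in check: yes, from the white queen on f6.
King squares — e7: attacked by Qf6; f7: attacked by Qf6; g7: attacked by Qf6; e8: attacked by Kd8; g8: attacked by Rg7.
Black has no legal moves → checkmate.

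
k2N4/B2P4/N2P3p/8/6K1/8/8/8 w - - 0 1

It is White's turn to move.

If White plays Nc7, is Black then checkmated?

After Nc7: black king on a8; in check: yes, from the white knight on c7.
Black has 1 legal reply: Kxa7.
In check but a legal move exists → not checkmate.

no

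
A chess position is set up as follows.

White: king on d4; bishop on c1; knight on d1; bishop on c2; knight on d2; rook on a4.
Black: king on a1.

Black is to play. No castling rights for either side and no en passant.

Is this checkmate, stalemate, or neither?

checkmate

Black to move; black king on a1.
In check: yes, from the white rook on a4.
King squares — b1: attacked by Bc2; a2: attacked by Ra4; b2: attacked by Bc1.
Legal moves for Black: none.
In check with no legal moves → checkmate.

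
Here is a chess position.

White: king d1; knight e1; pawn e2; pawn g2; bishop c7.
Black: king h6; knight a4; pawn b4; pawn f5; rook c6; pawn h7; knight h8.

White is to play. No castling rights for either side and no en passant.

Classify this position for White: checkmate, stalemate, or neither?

White to move; white king on d1.
In check: no.
Legal moves for White: Bd8, Bb8, Bd6, Bb6, Be5, Ba5, Bf4+, Bg3, Bh2, Nf3, Nd3, Nc2, Kd2, g3, e3, g4, e4.
White has 17 legal moves and is not in check → neither.

neither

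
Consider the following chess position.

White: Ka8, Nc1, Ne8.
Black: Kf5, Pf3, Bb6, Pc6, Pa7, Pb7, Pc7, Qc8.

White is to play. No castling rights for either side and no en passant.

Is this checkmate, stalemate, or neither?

checkmate

White to move; white king on a8.
In check: yes, from the black queen on c8.
King squares — a7: attacked by Bb6; b7: attacked by Qc8; b8: attacked by Qc8.
Legal moves for White: none.
In check with no legal moves → checkmate.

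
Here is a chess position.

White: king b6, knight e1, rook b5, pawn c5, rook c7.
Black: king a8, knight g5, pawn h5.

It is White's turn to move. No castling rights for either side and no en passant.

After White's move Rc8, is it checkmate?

After Rc8: black king on a8; in check: yes, from the white rook on c8.
King squares — a7: attacked by Kb6; b7: attacked by Kb6; b8: attacked by Rc8.
Black has no legal moves → checkmate.

yes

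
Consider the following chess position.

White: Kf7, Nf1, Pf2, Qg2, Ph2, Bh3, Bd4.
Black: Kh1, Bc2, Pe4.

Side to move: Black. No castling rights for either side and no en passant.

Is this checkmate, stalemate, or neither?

checkmate

Black to move; black king on h1.
In check: yes, from the white queen on g2.
King squares — g1: attacked by Qg2; g2: attacked by Bh3; h2: attacked by Nf1.
Legal moves for Black: none.
In check with no legal moves → checkmate.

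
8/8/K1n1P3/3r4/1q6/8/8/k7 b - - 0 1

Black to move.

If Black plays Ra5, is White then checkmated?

After Ra5: white king on a6; in check: yes, from the black rook on a5.
King squares — a5: attacked by Qb4; b5: attacked by Qb4; b6: attacked by Qb4; a7: attacked by Ra5; b7: attacked by Qb4.
White has no legal moves → checkmate.

yes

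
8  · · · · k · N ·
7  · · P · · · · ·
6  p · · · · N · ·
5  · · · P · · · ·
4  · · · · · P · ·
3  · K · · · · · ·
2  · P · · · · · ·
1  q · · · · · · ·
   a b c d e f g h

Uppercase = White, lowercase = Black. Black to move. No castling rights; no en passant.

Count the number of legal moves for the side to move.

2

Black to move; king on e8.
In check: yes, from the white knight on f6.
Legal moves: Kf8, Kf7.
Count: 2.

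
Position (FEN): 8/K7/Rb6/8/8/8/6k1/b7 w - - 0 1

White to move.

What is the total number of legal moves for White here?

White to move; king on a7.
In check: yes, from the black bishop on b6.
Legal moves: Kb8, Ka8, Kb7, Kxb6, Rxb6.
Count: 5.

5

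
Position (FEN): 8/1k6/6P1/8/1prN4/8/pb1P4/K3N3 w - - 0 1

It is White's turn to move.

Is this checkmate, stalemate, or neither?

White to move; white king on a1.
In check: yes, from the black bishop on b2.
Legal moves for White: Kxb2, Kxa2.
White is in check but has 2 legal moves → neither.

neither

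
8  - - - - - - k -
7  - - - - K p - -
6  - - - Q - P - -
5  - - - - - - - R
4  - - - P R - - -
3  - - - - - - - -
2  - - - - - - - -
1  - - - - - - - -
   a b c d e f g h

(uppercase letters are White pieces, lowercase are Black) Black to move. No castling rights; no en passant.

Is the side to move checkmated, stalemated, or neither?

stalemate

Black to move; black king on g8.
In check: no.
King squares — f7: own pawn; g7: attacked by Pf6; h7: attacked by Rh5; f8: attacked by Ke7; h8: attacked by Rh5.
Legal moves for Black: none.
Not in check and no legal moves → stalemate.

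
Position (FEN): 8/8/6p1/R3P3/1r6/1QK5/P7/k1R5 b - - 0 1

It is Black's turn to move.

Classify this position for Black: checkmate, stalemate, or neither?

checkmate

Black to move; black king on a1.
In check: yes, from the white rook on c1.
King squares — b1: attacked by Rc1; a2: attacked by Qb3; b2: attacked by Qb3.
Legal moves for Black: none.
In check with no legal moves → checkmate.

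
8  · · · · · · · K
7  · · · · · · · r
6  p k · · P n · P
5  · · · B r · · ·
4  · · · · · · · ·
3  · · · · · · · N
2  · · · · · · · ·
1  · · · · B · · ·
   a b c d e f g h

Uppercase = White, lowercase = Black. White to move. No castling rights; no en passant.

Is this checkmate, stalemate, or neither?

White to move; white king on h8.
In check: yes, from the black rook on h7.
King squares — g7: attacked by Rh7; h7: attacked by Nf6; g8: attacked by Nf6.
Legal moves for White: none.
In check with no legal moves → checkmate.

checkmate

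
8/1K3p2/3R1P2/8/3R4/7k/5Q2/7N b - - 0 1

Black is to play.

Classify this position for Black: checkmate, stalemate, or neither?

Black to move; black king on h3.
In check: no.
King squares — g2: attacked by Qf2; h2: attacked by Qf2; g3: attacked by Nh1; g4: attacked by Rd4; h4: attacked by Qf2.
Legal moves for Black: none.
Not in check and no legal moves → stalemate.

stalemate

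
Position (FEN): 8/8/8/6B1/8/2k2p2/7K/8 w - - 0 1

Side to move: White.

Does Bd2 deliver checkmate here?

After Bd2: black king on c3; in check: yes, from the white bishop on d2.
Black has 7 legal replies: Kd4, Kc4, Kd3, Kb3, Kxd2, Kc2, Kb2.
In check but a legal move exists → not checkmate.

no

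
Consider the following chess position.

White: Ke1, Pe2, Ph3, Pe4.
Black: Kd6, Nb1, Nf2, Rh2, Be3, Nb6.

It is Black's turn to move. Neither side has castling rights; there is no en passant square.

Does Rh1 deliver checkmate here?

After Rh1: white king on e1; in check: yes, from the black rook on h1.
King squares — d1: attacked by Rh1; f1: attacked by Rh1; d2: attacked by Nb1; e2: own pawn; f2: attacked by Be3.
White has no legal moves → checkmate.

yes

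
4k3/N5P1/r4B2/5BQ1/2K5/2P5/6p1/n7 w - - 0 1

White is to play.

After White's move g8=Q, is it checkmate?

After g8=Q: black king on e8; in check: yes, from the white queen on g8.
King squares — d7: attacked by Bf5; e7: attacked by Bf6; f7: attacked by Qg8; d8: attacked by Bf6; f8: attacked by Qg8.
Black has no legal moves → checkmate.

yes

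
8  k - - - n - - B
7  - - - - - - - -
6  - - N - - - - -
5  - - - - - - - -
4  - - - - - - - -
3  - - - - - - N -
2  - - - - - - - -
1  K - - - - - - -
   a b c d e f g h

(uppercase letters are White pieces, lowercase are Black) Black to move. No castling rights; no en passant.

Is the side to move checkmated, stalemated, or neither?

Black to move; black king on a8.
In check: no.
Legal moves for Black: Ng7, Nc7, Nf6, Nd6, Kb7.
Black has 5 legal moves and is not in check → neither.

neither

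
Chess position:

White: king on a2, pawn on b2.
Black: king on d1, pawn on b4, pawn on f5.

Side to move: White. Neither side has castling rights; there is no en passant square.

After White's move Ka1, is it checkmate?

After Ka1: black king on d1; in check: no.
Black is not in check, so this cannot be checkmate.

no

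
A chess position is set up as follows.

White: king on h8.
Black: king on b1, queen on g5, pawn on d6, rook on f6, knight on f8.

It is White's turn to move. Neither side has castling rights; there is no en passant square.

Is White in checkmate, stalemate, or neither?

White to move; white king on h8.
In check: no.
King squares — g7: attacked by Qg5; h7: attacked by Nf8; g8: attacked by Qg5.
Legal moves for White: none.
Not in check and no legal moves → stalemate.

stalemate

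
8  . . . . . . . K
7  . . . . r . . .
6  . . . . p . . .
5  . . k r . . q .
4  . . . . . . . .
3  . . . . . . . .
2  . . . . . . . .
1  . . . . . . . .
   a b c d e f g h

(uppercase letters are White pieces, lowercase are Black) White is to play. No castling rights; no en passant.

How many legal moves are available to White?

0

White to move; king on h8.
In check: no.
Legal moves: none.
Count: 0.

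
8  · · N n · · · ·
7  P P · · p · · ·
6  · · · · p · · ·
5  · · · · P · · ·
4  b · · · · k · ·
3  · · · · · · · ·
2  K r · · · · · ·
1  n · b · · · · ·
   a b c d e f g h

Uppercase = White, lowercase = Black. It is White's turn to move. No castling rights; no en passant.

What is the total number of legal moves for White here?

White to move; king on a2.
In check: yes, from the black rook on b2.
Legal moves: Ka3, Kxa1.
Count: 2.

2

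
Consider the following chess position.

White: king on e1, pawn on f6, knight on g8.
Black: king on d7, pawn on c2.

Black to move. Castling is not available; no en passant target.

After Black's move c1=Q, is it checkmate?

no

After c1=Q: white king on e1; in check: yes, from the black queen on c1.
White has 2 legal replies: Kf2, Ke2.
In check but a legal move exists → not checkmate.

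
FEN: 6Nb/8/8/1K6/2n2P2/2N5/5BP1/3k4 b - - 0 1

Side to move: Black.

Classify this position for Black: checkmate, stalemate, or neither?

Black to move; black king on d1.
In check: yes, from the white knight on c3.
King squares — c1: available; e1: attacked by Bf2; c2: available; d2: available; e2: attacked by Nc3.
Legal moves for Black: Kd2, Kc2, Kc1, Bxc3.
Black is in check but has 4 legal moves → neither.

neither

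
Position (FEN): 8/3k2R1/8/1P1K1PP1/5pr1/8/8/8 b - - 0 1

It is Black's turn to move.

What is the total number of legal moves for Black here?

3

Black to move; king on d7.
In check: yes, from the white rook on g7.
Legal moves: Ke8, Kd8, Kc8.
Count: 3.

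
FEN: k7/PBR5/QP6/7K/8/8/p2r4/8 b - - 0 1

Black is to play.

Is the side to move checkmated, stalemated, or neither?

Black to move; black king on a8.
In check: yes, from the white bishop on b7.
King squares — a7: attacked by Qa6; b7: attacked by Qa6; b8: attacked by Pa7.
Legal moves for Black: none.
In check with no legal moves → checkmate.

checkmate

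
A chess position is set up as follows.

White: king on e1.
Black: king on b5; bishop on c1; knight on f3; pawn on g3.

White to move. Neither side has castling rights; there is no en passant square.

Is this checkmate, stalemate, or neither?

White to move; white king on e1.
In check: yes, from the black knight on f3.
King squares — d1: available; f1: available; d2: attacked by Bc1; e2: available; f2: attacked by Pg3.
Legal moves for White: Ke2, Kf1, Kd1.
White is in check but has 3 legal moves → neither.

neither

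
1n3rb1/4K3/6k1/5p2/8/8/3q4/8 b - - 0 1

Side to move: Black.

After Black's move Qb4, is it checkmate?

After Qb4: white king on e7; in check: yes, from the black queen on b4.
King squares — d6: attacked by Qb4; e6: attacked by Bg8; f6: attacked by Kg6; d7: attacked by Nb8; f7: attacked by Kg6; d8: attacked by Rf8; e8: attacked by Rf8; f8: attacked by Qb4.
White has no legal moves → checkmate.

yes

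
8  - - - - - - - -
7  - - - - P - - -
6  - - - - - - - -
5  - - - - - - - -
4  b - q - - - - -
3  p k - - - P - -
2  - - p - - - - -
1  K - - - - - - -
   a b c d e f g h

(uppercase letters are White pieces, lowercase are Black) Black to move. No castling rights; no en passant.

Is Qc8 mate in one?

After Qc8: white king on a1; in check: no.
White is not in check, so this cannot be checkmate.

no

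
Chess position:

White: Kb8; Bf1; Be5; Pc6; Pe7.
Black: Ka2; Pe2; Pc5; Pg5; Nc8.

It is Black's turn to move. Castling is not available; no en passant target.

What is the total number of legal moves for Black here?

Black to move; king on a2.
In check: no.
Legal moves: Nxe7, Na7, Nd6, Nb6, Kb3, Ka3, Kb1, exf1=Q, exf1=R, exf1=B, exf1=N, g4, c4, e1=Q, e1=R, e1=B, e1=N.
Count: 17.

17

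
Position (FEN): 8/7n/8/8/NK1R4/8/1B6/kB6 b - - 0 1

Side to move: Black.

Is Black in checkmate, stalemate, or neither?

Black to move; black king on a1.
In check: yes, from the white bishop on b2.
Legal moves for Black: Kxb1.
Black is in check but has 1 legal move → neither.

neither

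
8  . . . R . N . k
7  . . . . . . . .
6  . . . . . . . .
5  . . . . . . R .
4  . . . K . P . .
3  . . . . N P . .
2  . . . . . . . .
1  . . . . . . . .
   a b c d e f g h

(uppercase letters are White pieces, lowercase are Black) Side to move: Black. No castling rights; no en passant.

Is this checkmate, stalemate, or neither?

Black to move; black king on h8.
In check: no.
King squares — g7: attacked by Rg5; h7: attacked by Nf8; g8: attacked by Rg5.
Legal moves for Black: none.
Not in check and no legal moves → stalemate.

stalemate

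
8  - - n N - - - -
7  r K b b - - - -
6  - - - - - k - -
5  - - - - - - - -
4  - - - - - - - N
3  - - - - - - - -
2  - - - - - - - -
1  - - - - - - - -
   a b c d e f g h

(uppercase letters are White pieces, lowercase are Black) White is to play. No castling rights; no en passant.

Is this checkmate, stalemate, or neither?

checkmate

White to move; white king on b7.
In check: yes, from the black rook on a7.
King squares — a6: attacked by Ra7; b6: attacked by Bc7; c6: attacked by Bd7; a7: attacked by Nc8; c7: attacked by Ra7; a8: attacked by Ra7; b8: attacked by Bc7; c8: attacked by Bd7.
Legal moves for White: none.
In check with no legal moves → checkmate.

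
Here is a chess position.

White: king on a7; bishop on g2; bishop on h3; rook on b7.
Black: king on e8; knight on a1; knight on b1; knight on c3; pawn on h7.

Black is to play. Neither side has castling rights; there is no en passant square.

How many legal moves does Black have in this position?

Black to move; king on e8.
In check: no.
Legal moves: Kf8, Kd8, Nd5, Nb5+, Ne4, Na4, Ne2, Na2, Nd1, Na3, Nd2, Nb3, Nc2, h6, h5.
Count: 15.

15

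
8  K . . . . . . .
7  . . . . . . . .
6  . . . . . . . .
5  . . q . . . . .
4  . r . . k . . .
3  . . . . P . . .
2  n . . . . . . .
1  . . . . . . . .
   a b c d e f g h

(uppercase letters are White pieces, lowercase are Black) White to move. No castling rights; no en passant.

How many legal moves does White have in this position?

White to move; king on a8.
In check: no.
Legal moves: none.
Count: 0.

0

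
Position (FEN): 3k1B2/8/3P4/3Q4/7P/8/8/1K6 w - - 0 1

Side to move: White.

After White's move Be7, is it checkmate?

After Be7: black king on d8; in check: yes, from the white bishop on e7.
Black has 3 legal replies: Ke8, Kc8, Kd7.
In check but a legal move exists → not checkmate.

no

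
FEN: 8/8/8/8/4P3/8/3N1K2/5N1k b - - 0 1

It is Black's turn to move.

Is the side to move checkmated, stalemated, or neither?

stalemate

Black to move; black king on h1.
In check: no.
King squares — g1: attacked by Kf2; g2: attacked by Kf2; h2: attacked by Nf1.
Legal moves for Black: none.
Not in check and no legal moves → stalemate.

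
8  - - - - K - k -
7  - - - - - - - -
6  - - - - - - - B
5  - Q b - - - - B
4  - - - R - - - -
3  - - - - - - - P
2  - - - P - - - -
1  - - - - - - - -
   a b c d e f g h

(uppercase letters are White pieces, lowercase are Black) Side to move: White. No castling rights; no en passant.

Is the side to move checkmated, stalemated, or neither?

White to move; white king on e8.
In check: no.
Legal moves for White include: Kd8, Kd7, Bf8, Bg7, Bg5, Bf4, Be3, Bf7+, Bg6, Bg4, Bf3, Be2, Bd1, Qb8, Qd7, Qb7, Qc6, Qb6, ... (list truncated; more exist).
White has legal moves and is not in check → neither.

neither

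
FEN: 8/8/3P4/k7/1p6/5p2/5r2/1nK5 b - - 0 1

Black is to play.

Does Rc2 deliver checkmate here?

After Rc2: white king on c1; in check: yes, from the black rook on c2.
White has 3 legal replies: Kxc2, Kd1, Kxb1.
In check but a legal move exists → not checkmate.

no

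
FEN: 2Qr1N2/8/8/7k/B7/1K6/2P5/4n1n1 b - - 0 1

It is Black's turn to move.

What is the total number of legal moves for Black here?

Black to move; king on h5.
In check: no.
Legal moves: Rxf8, Re8, Rxc8, Rd7, Rd6, Rd5, Rd4, Rd3+, Rd2, Rd1, Kh6, Kg5, Kh4, Nh3, Ngf3, Ne2, Nef3, Nd3, Ng2, Nxc2.
Count: 20.

20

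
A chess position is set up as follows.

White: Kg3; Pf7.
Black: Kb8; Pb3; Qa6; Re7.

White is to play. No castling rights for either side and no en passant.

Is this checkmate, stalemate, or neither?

White to move; white king on g3.
In check: no.
Legal moves for White: Kh4, Kg4, Kf4, Kh3, Kf3, Kh2, Kg2, Kf2, f8=Q+, f8=R+, f8=B, f8=N.
White has 12 legal moves and is not in check → neither.

neither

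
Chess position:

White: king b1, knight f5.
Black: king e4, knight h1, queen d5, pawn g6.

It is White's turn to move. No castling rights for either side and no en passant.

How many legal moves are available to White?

12

White to move; king on b1.
In check: no.
Legal moves: Ng7, Ne7, Nh6, Nd6+, Nh4, Nd4, Ng3+, Ne3, Kc2, Kb2, Kc1, Ka1.
Count: 12.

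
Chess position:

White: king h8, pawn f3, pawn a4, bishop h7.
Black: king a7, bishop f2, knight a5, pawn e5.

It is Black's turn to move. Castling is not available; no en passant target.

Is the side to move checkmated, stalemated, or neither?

Black to move; black king on a7.
In check: no.
Legal moves for Black: Kb8, Ka8, Kb7, Kb6, Ka6, Nb7, Nc6, Nc4, Nb3, Bb6, Bc5, Bh4, Bd4, Bg3, Be3, Bg1, Be1, e4.
Black has 18 legal moves and is not in check → neither.

neither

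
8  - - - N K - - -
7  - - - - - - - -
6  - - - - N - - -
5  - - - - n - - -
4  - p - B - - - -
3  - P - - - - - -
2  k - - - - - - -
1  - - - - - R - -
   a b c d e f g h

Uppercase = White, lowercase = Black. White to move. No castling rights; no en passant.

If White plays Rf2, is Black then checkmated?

After Rf2: black king on a2; in check: yes, from the white rook on f2.
Black has 3 legal replies: Kxb3, Ka3, Kb1.
In check but a legal move exists → not checkmate.

no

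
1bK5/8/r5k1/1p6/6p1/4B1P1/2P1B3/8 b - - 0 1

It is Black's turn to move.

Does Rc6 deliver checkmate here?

no

After Rc6: white king on c8; in check: yes, from the black rook on c6.
White has 4 legal replies: Kd8, Kxb8, Kd7, Kb7.
In check but a legal move exists → not checkmate.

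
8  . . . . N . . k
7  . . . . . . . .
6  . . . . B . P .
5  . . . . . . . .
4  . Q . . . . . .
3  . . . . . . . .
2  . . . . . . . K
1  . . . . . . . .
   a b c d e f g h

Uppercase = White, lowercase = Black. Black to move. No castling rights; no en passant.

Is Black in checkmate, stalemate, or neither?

stalemate

Black to move; black king on h8.
In check: no.
King squares — g7: attacked by Ne8; h7: attacked by Pg6; g8: attacked by Be6.
Legal moves for Black: none.
Not in check and no legal moves → stalemate.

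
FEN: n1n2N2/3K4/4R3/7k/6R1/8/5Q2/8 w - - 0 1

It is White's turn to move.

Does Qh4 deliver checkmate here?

After Qh4: black king on h5; in check: yes, from the white queen on h4.
King squares — g4: attacked by Qh4; h4: attacked by Rg4; g5: attacked by Rg4; g6: attacked by Rg4; h6: attacked by Qh4.
Black has no legal moves → checkmate.

yes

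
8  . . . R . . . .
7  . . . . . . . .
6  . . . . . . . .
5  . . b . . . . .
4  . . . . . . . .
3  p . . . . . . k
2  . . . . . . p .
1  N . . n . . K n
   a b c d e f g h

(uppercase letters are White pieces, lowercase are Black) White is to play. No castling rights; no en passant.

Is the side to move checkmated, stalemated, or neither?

White to move; white king on g1.
In check: yes, from the black bishop on c5.
Legal moves for White: Rd4.
White is in check but has 1 legal move → neither.

neither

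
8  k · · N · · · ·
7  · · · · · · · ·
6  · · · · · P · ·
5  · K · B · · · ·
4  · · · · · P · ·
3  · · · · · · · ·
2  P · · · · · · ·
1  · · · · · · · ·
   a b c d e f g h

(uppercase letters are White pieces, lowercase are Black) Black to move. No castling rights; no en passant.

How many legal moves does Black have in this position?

Black to move; king on a8.
In check: yes, from the white bishop on d5.
Legal moves: Kb8, Ka7.
Count: 2.

2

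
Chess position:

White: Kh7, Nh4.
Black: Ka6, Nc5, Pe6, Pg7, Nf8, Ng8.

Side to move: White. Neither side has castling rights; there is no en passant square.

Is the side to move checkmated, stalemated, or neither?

neither

White to move; white king on h7.
In check: yes, from the black knight on f8.
King squares — g6: attacked by Nf8; h6: attacked by Pg7; g7: available; g8: available; h8: available.
Legal moves for White: Kh8, Kxg8, Kxg7.
White is in check but has 3 legal moves → neither.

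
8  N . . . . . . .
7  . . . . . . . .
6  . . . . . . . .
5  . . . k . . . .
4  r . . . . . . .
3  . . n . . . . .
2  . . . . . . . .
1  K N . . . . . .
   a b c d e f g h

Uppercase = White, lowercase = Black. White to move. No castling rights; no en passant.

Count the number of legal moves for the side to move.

White to move; king on a1.
In check: yes, from the black rook on a4.
Legal moves: Kb2, Na3.
Count: 2.

2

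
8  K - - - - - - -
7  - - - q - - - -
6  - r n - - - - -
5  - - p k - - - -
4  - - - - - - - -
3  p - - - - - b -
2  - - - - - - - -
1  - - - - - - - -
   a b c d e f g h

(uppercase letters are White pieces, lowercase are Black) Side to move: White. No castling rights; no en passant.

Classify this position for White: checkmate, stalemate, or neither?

stalemate

White to move; white king on a8.
In check: no.
King squares — a7: attacked by Nc6; b7: attacked by Rb6; b8: attacked by Bg3.
Legal moves for White: none.
Not in check and no legal moves → stalemate.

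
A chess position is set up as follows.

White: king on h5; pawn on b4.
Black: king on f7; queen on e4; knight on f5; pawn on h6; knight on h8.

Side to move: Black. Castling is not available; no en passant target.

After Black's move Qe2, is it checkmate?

After Qe2: white king on h5; in check: yes, from the black queen on e2.
King squares — g4: attacked by Qe2; h4: attacked by Nf5; g5: attacked by Ph6; g6: attacked by Kf7; h6: attacked by Nf5.
White has no legal moves → checkmate.

yes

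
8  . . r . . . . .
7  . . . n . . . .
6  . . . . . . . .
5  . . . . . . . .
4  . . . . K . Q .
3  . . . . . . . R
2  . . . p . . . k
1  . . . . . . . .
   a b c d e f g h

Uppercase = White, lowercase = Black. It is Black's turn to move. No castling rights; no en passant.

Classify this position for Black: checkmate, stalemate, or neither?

Black to move; black king on h2.
In check: yes, from the white rook on h3.
King squares — g1: attacked by Qg4; h1: attacked by Rh3; g2: attacked by Qg4; g3: attacked by Rh3; h3: attacked by Qg4.
Legal moves for Black: none.
In check with no legal moves → checkmate.

checkmate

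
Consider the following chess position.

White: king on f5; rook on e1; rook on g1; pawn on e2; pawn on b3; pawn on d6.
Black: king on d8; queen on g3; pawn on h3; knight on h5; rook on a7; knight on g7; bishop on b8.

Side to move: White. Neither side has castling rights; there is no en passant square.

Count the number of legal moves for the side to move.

1

White to move; king on f5.
In check: yes, from the black knight on g7.
Legal moves: Ke4.
Count: 1.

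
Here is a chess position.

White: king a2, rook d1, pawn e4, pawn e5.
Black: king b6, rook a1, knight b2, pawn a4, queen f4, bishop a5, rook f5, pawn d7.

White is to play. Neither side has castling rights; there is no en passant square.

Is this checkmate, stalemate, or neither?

White to move; white king on a2.
In check: yes, from the black rook on a1.
Legal moves for White: Kxb2, Kxa1, Rxa1.
White is in check but has 3 legal moves → neither.

neither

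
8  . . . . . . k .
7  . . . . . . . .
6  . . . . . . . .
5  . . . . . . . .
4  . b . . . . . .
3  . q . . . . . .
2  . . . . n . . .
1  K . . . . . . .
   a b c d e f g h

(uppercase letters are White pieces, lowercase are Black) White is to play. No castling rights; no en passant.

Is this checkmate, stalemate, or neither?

stalemate

White to move; white king on a1.
In check: no.
King squares — b1: attacked by Qb3; a2: attacked by Qb3; b2: attacked by Qb3.
Legal moves for White: none.
Not in check and no legal moves → stalemate.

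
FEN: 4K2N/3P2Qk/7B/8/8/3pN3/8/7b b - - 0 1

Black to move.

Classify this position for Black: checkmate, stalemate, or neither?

Black to move; black king on h7.
In check: yes, from the white queen on g7.
King squares — g6: attacked by Qg7; h6: attacked by Qg7; g7: attacked by Bh6; g8: attacked by Qg7; h8: attacked by Qg7.
Legal moves for Black: none.
In check with no legal moves → checkmate.

checkmate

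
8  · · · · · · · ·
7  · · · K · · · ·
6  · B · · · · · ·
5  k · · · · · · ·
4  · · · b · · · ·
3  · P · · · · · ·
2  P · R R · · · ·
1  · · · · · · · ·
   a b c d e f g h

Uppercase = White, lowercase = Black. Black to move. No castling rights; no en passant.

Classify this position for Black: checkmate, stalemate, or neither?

neither

Black to move; black king on a5.
In check: yes, from the white bishop on b6.
King squares — a4: attacked by Pb3; b4: available; b5: available; a6: available; b6: available.
Legal moves for Black: Kxb6, Ka6, Kb5, Kb4, Bxb6.
Black is in check but has 5 legal moves → neither.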